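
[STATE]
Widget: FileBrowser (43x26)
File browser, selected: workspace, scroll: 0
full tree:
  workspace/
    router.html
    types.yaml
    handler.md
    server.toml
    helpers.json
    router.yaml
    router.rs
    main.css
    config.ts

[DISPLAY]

> [-] workspace/                           
    router.html                            
    types.yaml                             
    handler.md                             
    server.toml                            
    helpers.json                           
    router.yaml                            
    router.rs                              
    main.css                               
    config.ts                              
                                           
                                           
                                           
                                           
                                           
                                           
                                           
                                           
                                           
                                           
                                           
                                           
                                           
                                           
                                           
                                           


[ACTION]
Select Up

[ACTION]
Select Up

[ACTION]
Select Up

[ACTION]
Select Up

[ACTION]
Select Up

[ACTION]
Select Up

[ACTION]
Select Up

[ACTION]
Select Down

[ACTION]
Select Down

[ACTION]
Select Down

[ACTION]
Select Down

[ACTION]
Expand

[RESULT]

  [-] workspace/                           
    router.html                            
    types.yaml                             
    handler.md                             
  > server.toml                            
    helpers.json                           
    router.yaml                            
    router.rs                              
    main.css                               
    config.ts                              
                                           
                                           
                                           
                                           
                                           
                                           
                                           
                                           
                                           
                                           
                                           
                                           
                                           
                                           
                                           
                                           


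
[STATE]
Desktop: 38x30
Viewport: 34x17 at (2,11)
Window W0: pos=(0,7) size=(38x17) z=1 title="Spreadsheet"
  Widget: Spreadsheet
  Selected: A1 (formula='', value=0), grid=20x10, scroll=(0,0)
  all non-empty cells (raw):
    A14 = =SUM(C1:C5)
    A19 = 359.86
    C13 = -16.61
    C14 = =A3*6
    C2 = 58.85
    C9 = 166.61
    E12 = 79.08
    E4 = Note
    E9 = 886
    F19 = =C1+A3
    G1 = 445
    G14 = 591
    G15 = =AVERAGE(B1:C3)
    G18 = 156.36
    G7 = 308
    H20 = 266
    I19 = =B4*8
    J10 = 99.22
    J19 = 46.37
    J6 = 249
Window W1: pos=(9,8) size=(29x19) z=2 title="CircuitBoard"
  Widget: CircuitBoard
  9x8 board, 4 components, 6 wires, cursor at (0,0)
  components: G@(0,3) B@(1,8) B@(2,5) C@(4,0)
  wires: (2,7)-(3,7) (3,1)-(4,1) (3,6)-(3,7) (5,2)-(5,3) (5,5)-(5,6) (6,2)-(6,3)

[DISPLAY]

      A┃   0 1 2 3 4 5 6 7 8      
-------┃0  [.]          G         
 1     ┃                          
 2     ┃1                         
 3     ┃                          
 4     ┃2                       B 
 5     ┃                          
 6     ┃3       ·                 
 7     ┃        │                 
 8     ┃4   C   ·                 
 9     ┃                          
10     ┃5           · ─ ·       · 
━━━━━━━┃                          
       ┃6           · ─ ·         
       ┃                          
       ┗━━━━━━━━━━━━━━━━━━━━━━━━━━
                                  


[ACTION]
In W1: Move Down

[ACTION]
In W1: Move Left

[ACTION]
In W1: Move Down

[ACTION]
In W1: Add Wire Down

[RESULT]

      A┃   0 1 2 3 4 5 6 7 8      
-------┃0               G         
 1     ┃                          
 2     ┃1                         
 3     ┃                          
 4     ┃2  [.]                  B 
 5     ┃    │                     
 6     ┃3   ·   ·                 
 7     ┃        │                 
 8     ┃4   C   ·                 
 9     ┃                          
10     ┃5           · ─ ·       · 
━━━━━━━┃                          
       ┃6           · ─ ·         
       ┃                          
       ┗━━━━━━━━━━━━━━━━━━━━━━━━━━
                                  


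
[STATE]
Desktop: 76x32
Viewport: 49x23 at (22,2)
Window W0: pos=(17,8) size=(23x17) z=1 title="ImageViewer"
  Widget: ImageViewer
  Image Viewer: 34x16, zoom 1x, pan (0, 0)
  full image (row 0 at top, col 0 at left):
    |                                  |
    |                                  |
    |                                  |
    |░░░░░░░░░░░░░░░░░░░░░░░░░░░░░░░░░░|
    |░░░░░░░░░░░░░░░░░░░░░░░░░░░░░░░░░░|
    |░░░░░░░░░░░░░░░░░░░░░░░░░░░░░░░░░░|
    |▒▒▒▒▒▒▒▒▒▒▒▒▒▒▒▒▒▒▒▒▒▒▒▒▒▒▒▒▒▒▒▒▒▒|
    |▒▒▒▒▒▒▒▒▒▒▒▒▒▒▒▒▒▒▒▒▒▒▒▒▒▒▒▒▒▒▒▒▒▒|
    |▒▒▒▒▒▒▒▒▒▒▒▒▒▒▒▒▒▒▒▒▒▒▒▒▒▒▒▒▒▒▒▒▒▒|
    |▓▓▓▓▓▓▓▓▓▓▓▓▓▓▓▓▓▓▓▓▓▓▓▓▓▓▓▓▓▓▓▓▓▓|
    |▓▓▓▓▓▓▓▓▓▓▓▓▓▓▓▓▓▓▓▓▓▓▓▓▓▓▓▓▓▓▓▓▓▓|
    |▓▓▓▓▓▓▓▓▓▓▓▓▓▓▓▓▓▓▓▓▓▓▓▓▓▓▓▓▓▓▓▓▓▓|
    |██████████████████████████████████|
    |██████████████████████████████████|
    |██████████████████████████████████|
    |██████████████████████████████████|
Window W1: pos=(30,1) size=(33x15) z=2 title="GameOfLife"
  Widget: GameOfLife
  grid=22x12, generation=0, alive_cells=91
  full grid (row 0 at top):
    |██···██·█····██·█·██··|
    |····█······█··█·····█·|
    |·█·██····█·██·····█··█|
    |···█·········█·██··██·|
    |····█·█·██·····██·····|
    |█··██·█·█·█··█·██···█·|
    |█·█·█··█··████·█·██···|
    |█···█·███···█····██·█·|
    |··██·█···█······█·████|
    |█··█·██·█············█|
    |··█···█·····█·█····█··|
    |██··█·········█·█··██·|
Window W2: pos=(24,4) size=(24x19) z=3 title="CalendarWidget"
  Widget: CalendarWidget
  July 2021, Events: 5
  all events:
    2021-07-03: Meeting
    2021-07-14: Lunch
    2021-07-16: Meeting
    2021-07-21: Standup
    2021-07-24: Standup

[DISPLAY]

        ┃ GameOfLife                    ┃        
        ┠───────────────────────────────┨        
  ┏━━━━━━━━━━━━━━━━━━━━━━┓              ┃        
  ┃ CalendarWidget       ┃···█·         ┃        
  ┠──────────────────────┨·█··█         ┃        
  ┃      July 2021       ┃··██·         ┃        
━━┃Mo Tu We Th Fr Sa Su  ┃·····         ┃        
ge┃          1  2  3*  4 ┃···█·         ┃        
──┃ 5  6  7  8  9 10 11  ┃██···         ┃        
  ┃12 13 14* 15 16* 17 18┃██·█·         ┃        
  ┃19 20 21* 22 23 24* 25┃·████         ┃        
  ┃26 27 28 29 30 31     ┃····█         ┃        
░░┃                      ┃··█··         ┃        
░░┃                      ┃━━━━━━━━━━━━━━┛        
░░┃                      ┃                       
▒▒┃                      ┃                       
▒▒┃                      ┃                       
▒▒┃                      ┃                       
▓▓┃                      ┃                       
▓▓┃                      ┃                       
▓▓┗━━━━━━━━━━━━━━━━━━━━━━┛                       
█████████████████┃                               
━━━━━━━━━━━━━━━━━┛                               


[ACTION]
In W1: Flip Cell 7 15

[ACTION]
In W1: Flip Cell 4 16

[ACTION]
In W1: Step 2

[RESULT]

        ┃ GameOfLife                    ┃        
        ┠───────────────────────────────┨        
  ┏━━━━━━━━━━━━━━━━━━━━━━┓              ┃        
  ┃ CalendarWidget       ┃·███·         ┃        
  ┠──────────────────────┨██··█         ┃        
  ┃      July 2021       ┃··█·█         ┃        
━━┃Mo Tu We Th Fr Sa Su  ┃·███·         ┃        
ge┃          1  2  3*  4 ┃·██··         ┃        
──┃ 5  6  7  8  9 10 11  ┃·····         ┃        
  ┃12 13 14* 15 16* 17 18┃█·███         ┃        
  ┃19 20 21* 22 23 24* 25┃█·█·█         ┃        
  ┃26 27 28 29 30 31     ┃████·         ┃        
░░┃                      ┃·██··         ┃        
░░┃                      ┃━━━━━━━━━━━━━━┛        
░░┃                      ┃                       
▒▒┃                      ┃                       
▒▒┃                      ┃                       
▒▒┃                      ┃                       
▓▓┃                      ┃                       
▓▓┃                      ┃                       
▓▓┗━━━━━━━━━━━━━━━━━━━━━━┛                       
█████████████████┃                               
━━━━━━━━━━━━━━━━━┛                               


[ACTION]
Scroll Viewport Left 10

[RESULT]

                  ┃ GameOfLife                   
                  ┠──────────────────────────────
            ┏━━━━━━━━━━━━━━━━━━━━━━┓             
            ┃ CalendarWidget       ┃·███·        
            ┠──────────────────────┨██··█        
            ┃      July 2021       ┃··█·█        
     ┏━━━━━━┃Mo Tu We Th Fr Sa Su  ┃·███·        
     ┃ Image┃          1  2  3*  4 ┃·██··        
     ┠──────┃ 5  6  7  8  9 10 11  ┃·····        
     ┃      ┃12 13 14* 15 16* 17 18┃█·███        
     ┃      ┃19 20 21* 22 23 24* 25┃█·█·█        
     ┃      ┃26 27 28 29 30 31     ┃████·        
     ┃░░░░░░┃                      ┃·██··        
     ┃░░░░░░┃                      ┃━━━━━━━━━━━━━
     ┃░░░░░░┃                      ┃             
     ┃▒▒▒▒▒▒┃                      ┃             
     ┃▒▒▒▒▒▒┃                      ┃             
     ┃▒▒▒▒▒▒┃                      ┃             
     ┃▓▓▓▓▓▓┃                      ┃             
     ┃▓▓▓▓▓▓┃                      ┃             
     ┃▓▓▓▓▓▓┗━━━━━━━━━━━━━━━━━━━━━━┛             
     ┃█████████████████████┃                     
     ┗━━━━━━━━━━━━━━━━━━━━━┛                     


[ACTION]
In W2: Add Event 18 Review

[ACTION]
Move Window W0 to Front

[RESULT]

                  ┃ GameOfLife                   
                  ┠──────────────────────────────
            ┏━━━━━━━━━━━━━━━━━━━━━━┓             
            ┃ CalendarWidget       ┃·███·        
            ┠──────────────────────┨██··█        
            ┃      July 2021       ┃··█·█        
     ┏━━━━━━━━━━━━━━━━━━━━━┓Sa Su  ┃·███·        
     ┃ ImageViewer         ┃ 3*  4 ┃·██··        
     ┠─────────────────────┨10 11  ┃·····        
     ┃                     ┃* 17 18┃█·███        
     ┃                     ┃ 24* 25┃█·█·█        
     ┃                     ┃31     ┃████·        
     ┃░░░░░░░░░░░░░░░░░░░░░┃       ┃·██··        
     ┃░░░░░░░░░░░░░░░░░░░░░┃       ┃━━━━━━━━━━━━━
     ┃░░░░░░░░░░░░░░░░░░░░░┃       ┃             
     ┃▒▒▒▒▒▒▒▒▒▒▒▒▒▒▒▒▒▒▒▒▒┃       ┃             
     ┃▒▒▒▒▒▒▒▒▒▒▒▒▒▒▒▒▒▒▒▒▒┃       ┃             
     ┃▒▒▒▒▒▒▒▒▒▒▒▒▒▒▒▒▒▒▒▒▒┃       ┃             
     ┃▓▓▓▓▓▓▓▓▓▓▓▓▓▓▓▓▓▓▓▓▓┃       ┃             
     ┃▓▓▓▓▓▓▓▓▓▓▓▓▓▓▓▓▓▓▓▓▓┃       ┃             
     ┃▓▓▓▓▓▓▓▓▓▓▓▓▓▓▓▓▓▓▓▓▓┃━━━━━━━┛             
     ┃█████████████████████┃                     
     ┗━━━━━━━━━━━━━━━━━━━━━┛                     


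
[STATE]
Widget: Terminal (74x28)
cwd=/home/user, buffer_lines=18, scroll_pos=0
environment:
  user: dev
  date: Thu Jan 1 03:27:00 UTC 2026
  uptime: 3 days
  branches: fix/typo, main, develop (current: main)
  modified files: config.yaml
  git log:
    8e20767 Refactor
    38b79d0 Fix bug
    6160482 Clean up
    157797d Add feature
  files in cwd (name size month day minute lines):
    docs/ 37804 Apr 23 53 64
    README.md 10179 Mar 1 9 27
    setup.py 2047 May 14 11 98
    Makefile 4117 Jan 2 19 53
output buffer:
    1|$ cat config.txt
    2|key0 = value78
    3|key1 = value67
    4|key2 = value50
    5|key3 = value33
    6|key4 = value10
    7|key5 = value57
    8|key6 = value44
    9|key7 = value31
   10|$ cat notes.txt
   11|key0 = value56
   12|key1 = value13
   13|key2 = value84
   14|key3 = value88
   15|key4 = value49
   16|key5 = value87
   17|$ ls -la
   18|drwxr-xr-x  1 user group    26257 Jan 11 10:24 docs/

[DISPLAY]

$ cat config.txt                                                          
key0 = value78                                                            
key1 = value67                                                            
key2 = value50                                                            
key3 = value33                                                            
key4 = value10                                                            
key5 = value57                                                            
key6 = value44                                                            
key7 = value31                                                            
$ cat notes.txt                                                           
key0 = value56                                                            
key1 = value13                                                            
key2 = value84                                                            
key3 = value88                                                            
key4 = value49                                                            
key5 = value87                                                            
$ ls -la                                                                  
drwxr-xr-x  1 user group    26257 Jan 11 10:24 docs/                      
$ █                                                                       
                                                                          
                                                                          
                                                                          
                                                                          
                                                                          
                                                                          
                                                                          
                                                                          
                                                                          


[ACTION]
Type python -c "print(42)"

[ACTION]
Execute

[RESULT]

$ cat config.txt                                                          
key0 = value78                                                            
key1 = value67                                                            
key2 = value50                                                            
key3 = value33                                                            
key4 = value10                                                            
key5 = value57                                                            
key6 = value44                                                            
key7 = value31                                                            
$ cat notes.txt                                                           
key0 = value56                                                            
key1 = value13                                                            
key2 = value84                                                            
key3 = value88                                                            
key4 = value49                                                            
key5 = value87                                                            
$ ls -la                                                                  
drwxr-xr-x  1 user group    26257 Jan 11 10:24 docs/                      
$ python -c "print(42)"                                                   
42                                                                        
$ █                                                                       
                                                                          
                                                                          
                                                                          
                                                                          
                                                                          
                                                                          
                                                                          


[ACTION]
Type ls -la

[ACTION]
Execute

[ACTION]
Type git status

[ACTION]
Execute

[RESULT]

key2 = value50                                                            
key3 = value33                                                            
key4 = value10                                                            
key5 = value57                                                            
key6 = value44                                                            
key7 = value31                                                            
$ cat notes.txt                                                           
key0 = value56                                                            
key1 = value13                                                            
key2 = value84                                                            
key3 = value88                                                            
key4 = value49                                                            
key5 = value87                                                            
$ ls -la                                                                  
drwxr-xr-x  1 user group    26257 Jan 11 10:24 docs/                      
$ python -c "print(42)"                                                   
42                                                                        
$ ls -la                                                                  
drwxr-xr-x  1 dev group    37804 Apr 23 10:53 docs/                       
-rw-r--r--  1 dev group    10179 Mar  1 10:09 README.md                   
-rw-r--r--  1 dev group     2047 May 14 10:11 setup.py                    
-rw-r--r--  1 dev group     4117 Jan  2 10:19 Makefile                    
$ git status                                                              
On branch main                                                            
Changes not staged for commit:                                            
                                                                          
        modified:   config.yaml                                           
$ █                                                                       


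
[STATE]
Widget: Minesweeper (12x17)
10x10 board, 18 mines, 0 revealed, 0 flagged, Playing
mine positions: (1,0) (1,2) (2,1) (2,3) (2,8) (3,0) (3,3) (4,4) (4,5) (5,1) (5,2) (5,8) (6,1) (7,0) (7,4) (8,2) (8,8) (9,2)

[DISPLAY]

■■■■■■■■■■  
■■■■■■■■■■  
■■■■■■■■■■  
■■■■■■■■■■  
■■■■■■■■■■  
■■■■■■■■■■  
■■■■■■■■■■  
■■■■■■■■■■  
■■■■■■■■■■  
■■■■■■■■■■  
            
            
            
            
            
            
            


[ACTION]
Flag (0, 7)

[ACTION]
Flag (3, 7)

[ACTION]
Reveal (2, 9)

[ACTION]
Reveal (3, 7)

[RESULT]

■■■■■■■⚑■■  
■■■■■■■■■■  
■■■■■■■■■1  
■■■■■■■⚑■■  
■■■■■■■■■■  
■■■■■■■■■■  
■■■■■■■■■■  
■■■■■■■■■■  
■■■■■■■■■■  
■■■■■■■■■■  
            
            
            
            
            
            
            


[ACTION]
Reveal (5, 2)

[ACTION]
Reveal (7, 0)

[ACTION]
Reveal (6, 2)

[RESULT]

■■■■■■■⚑■■  
✹■✹■■■■■■■  
■✹■✹■■■■✹1  
✹■■✹■■■⚑■■  
■■■■✹✹■■■■  
■✹✹■■■■■✹■  
■✹■■■■■■■■  
✹■■■✹■■■■■  
■■✹■■■■■✹■  
■■✹■■■■■■■  
            
            
            
            
            
            
            


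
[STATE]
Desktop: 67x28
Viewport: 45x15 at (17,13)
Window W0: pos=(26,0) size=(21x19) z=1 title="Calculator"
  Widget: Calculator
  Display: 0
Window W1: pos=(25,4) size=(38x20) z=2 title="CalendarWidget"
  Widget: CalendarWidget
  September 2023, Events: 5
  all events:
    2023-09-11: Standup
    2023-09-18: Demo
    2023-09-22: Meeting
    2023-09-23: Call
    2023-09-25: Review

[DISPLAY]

        ┃25* 26 27 28 29 30                  
        ┃                                    
        ┃                                    
        ┃                                    
        ┃                                    
        ┃                                    
        ┃                                    
        ┃                                    
        ┃                                    
        ┃                                    
        ┗━━━━━━━━━━━━━━━━━━━━━━━━━━━━━━━━━━━━
                                             
                                             
                                             
                                             


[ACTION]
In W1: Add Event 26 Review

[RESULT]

        ┃25* 26* 27 28 29 30                 
        ┃                                    
        ┃                                    
        ┃                                    
        ┃                                    
        ┃                                    
        ┃                                    
        ┃                                    
        ┃                                    
        ┃                                    
        ┗━━━━━━━━━━━━━━━━━━━━━━━━━━━━━━━━━━━━
                                             
                                             
                                             
                                             


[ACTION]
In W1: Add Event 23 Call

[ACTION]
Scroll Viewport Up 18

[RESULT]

         ┏━━━━━━━━━━━━━━━━━━━┓               
         ┃ Calculator        ┃               
         ┠───────────────────┨               
         ┃                  0┃               
        ┏━━━━━━━━━━━━━━━━━━━━━━━━━━━━━━━━━━━━
        ┃ CalendarWidget                     
        ┠────────────────────────────────────
        ┃           September 2023           
        ┃Mo Tu We Th Fr Sa Su                
        ┃             1  2  3                
        ┃ 4  5  6  7  8  9 10                
        ┃11* 12 13 14 15 16 17               
        ┃18* 19 20 21 22* 23* 24             
        ┃25* 26* 27 28 29 30                 
        ┃                                    


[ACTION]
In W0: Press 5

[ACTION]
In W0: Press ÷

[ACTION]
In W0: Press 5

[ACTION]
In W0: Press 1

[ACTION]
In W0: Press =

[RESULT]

         ┏━━━━━━━━━━━━━━━━━━━┓               
         ┃ Calculator        ┃               
         ┠───────────────────┨               
         ┃      0.09803921569┃               
        ┏━━━━━━━━━━━━━━━━━━━━━━━━━━━━━━━━━━━━
        ┃ CalendarWidget                     
        ┠────────────────────────────────────
        ┃           September 2023           
        ┃Mo Tu We Th Fr Sa Su                
        ┃             1  2  3                
        ┃ 4  5  6  7  8  9 10                
        ┃11* 12 13 14 15 16 17               
        ┃18* 19 20 21 22* 23* 24             
        ┃25* 26* 27 28 29 30                 
        ┃                                    


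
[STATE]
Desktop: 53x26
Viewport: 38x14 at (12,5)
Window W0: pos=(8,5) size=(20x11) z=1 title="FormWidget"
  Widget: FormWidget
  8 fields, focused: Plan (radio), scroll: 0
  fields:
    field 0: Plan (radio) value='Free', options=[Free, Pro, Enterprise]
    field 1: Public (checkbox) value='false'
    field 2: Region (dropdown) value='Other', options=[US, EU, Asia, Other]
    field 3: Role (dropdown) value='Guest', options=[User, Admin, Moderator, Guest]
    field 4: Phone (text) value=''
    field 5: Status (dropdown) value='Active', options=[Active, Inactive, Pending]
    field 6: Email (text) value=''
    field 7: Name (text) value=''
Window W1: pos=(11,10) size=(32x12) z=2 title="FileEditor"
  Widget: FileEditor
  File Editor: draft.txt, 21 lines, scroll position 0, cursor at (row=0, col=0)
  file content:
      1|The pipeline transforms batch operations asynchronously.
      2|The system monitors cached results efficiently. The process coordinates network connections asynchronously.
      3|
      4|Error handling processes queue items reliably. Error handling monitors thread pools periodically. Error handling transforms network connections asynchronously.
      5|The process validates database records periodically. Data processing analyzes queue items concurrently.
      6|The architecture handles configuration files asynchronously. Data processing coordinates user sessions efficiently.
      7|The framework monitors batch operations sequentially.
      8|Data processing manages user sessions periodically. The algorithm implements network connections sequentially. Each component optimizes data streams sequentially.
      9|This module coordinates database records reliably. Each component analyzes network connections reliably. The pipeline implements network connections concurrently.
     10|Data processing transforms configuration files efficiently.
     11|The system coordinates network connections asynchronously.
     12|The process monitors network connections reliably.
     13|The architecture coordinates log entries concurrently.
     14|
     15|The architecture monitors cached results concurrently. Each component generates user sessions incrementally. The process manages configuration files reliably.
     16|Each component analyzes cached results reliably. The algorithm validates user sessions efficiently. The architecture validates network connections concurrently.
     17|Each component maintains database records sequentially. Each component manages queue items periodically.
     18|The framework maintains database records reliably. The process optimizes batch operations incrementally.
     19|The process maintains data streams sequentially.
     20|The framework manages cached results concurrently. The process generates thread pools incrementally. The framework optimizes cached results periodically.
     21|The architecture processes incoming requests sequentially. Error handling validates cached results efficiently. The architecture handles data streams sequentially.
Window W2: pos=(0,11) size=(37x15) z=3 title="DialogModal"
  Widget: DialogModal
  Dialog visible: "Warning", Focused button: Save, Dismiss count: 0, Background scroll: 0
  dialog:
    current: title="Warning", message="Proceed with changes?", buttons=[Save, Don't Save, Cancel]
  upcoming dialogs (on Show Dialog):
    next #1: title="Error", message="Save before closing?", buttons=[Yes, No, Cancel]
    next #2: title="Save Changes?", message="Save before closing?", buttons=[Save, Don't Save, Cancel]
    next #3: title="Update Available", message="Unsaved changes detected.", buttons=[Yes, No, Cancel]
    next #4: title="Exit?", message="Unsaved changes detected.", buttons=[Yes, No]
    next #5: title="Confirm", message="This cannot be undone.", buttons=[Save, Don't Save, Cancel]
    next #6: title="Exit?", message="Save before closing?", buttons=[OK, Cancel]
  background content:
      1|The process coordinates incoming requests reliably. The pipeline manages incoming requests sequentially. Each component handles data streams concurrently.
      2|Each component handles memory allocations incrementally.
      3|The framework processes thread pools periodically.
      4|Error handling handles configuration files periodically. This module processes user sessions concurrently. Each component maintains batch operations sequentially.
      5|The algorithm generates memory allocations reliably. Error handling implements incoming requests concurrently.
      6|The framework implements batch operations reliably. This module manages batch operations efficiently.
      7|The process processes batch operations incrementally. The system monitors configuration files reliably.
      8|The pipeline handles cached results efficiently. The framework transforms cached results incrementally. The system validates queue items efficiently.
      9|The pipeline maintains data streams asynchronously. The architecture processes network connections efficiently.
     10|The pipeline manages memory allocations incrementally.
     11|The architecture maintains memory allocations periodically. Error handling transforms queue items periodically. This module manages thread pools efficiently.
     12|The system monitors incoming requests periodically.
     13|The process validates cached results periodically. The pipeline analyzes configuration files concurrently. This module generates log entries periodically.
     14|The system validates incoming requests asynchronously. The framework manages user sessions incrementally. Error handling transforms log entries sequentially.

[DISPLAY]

━━━━━━━━━━━━━━━┓                      
rmWidget       ┃                      
───────────────┨                      
lan:       (●) ┃                      
ublic:     [ ] ┃                      
━━━━━━━━━━━━━━━━━━━━━━━━━━━━━━┓       
━━━━━━━━━━━━━━━━━━━━━━━━┓     ┃       
l                       ┃─────┨       
────────────────────────┨atch▲┃       
 coordinates incoming re┃d re█┃       
ent handles memory alloc┃    ░┃       
rk processes thread pool┃queu░┃       
─────────────────────┐io┃abas░┃       
   Warning           │lo┃conf░┃       


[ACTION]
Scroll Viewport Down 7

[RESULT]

l                       ┃─────┨       
────────────────────────┨atch▲┃       
 coordinates incoming re┃d re█┃       
ent handles memory alloc┃    ░┃       
rk processes thread pool┃queu░┃       
─────────────────────┐io┃abas░┃       
   Warning           │lo┃conf░┃       
eed with changes?    │er┃tch ░┃       
 Don't Save   Cancel │ti┃ser ▼┃       
─────────────────────┘ts┃━━━━━┛       
e maintains data streams┃             
e manages memory allocat┃             
cture maintains memory a┃             
━━━━━━━━━━━━━━━━━━━━━━━━┛             


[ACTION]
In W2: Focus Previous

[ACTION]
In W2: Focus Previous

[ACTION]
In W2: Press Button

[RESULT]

l                       ┃─────┨       
────────────────────────┨atch▲┃       
 coordinates incoming re┃d re█┃       
ent handles memory alloc┃    ░┃       
rk processes thread pool┃queu░┃       
ing handles configuratio┃abas░┃       
hm generates memory allo┃conf░┃       
rk implements batch oper┃tch ░┃       
 processes batch operati┃ser ▼┃       
e handles cached results┃━━━━━┛       
e maintains data streams┃             
e manages memory allocat┃             
cture maintains memory a┃             
━━━━━━━━━━━━━━━━━━━━━━━━┛             


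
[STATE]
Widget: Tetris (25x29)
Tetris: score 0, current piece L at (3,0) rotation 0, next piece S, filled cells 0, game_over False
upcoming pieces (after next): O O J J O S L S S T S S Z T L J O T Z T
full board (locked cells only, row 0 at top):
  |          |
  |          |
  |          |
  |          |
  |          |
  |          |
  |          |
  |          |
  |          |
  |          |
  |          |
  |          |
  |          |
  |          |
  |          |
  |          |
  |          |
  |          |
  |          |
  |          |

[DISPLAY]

     ▒    │Next:         
   ▒▒▒    │ ░░           
          │░░            
          │              
          │              
          │              
          │Score:        
          │0             
          │              
          │              
          │              
          │              
          │              
          │              
          │              
          │              
          │              
          │              
          │              
          │              
          │              
          │              
          │              
          │              
          │              
          │              
          │              
          │              
          │              


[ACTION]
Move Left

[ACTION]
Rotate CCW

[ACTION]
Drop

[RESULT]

          │Next:         
  ▒▒      │ ░░           
   ▒      │░░            
   ▒      │              
          │              
          │              
          │Score:        
          │0             
          │              
          │              
          │              
          │              
          │              
          │              
          │              
          │              
          │              
          │              
          │              
          │              
          │              
          │              
          │              
          │              
          │              
          │              
          │              
          │              
          │              


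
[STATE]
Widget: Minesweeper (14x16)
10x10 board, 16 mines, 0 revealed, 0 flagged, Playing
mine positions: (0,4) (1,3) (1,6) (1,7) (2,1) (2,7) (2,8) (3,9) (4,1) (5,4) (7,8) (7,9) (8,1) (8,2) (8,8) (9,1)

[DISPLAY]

■■■■■■■■■■    
■■■■■■■■■■    
■■■■■■■■■■    
■■■■■■■■■■    
■■■■■■■■■■    
■■■■■■■■■■    
■■■■■■■■■■    
■■■■■■■■■■    
■■■■■■■■■■    
■■■■■■■■■■    
              
              
              
              
              
              


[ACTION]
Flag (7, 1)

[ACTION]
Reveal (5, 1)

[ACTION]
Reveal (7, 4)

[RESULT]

■■■■■■■■■■    
■■■■■■■■■■    
■■21113■■■    
■■2   123■    
■■1111  11    
■1■■■1        
■■■111 122    
■⚑■1   2■■    
■■■1   2■■    
■■■1   1■■    
              
              
              
              
              
              


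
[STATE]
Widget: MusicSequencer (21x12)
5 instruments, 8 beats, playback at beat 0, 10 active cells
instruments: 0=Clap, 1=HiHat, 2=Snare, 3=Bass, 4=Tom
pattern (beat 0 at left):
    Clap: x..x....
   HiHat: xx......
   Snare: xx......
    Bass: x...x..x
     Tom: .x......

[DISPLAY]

      ▼1234567       
  Clap█··█····       
 HiHat██······       
 Snare██······       
  Bass█···█··█       
   Tom·█······       
                     
                     
                     
                     
                     
                     


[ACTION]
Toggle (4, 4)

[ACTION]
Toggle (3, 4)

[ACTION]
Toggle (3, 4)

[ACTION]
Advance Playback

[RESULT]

      0▼234567       
  Clap█··█····       
 HiHat██······       
 Snare██······       
  Bass█···█··█       
   Tom·█··█···       
                     
                     
                     
                     
                     
                     


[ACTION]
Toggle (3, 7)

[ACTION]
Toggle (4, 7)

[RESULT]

      0▼234567       
  Clap█··█····       
 HiHat██······       
 Snare██······       
  Bass█···█···       
   Tom·█··█··█       
                     
                     
                     
                     
                     
                     
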